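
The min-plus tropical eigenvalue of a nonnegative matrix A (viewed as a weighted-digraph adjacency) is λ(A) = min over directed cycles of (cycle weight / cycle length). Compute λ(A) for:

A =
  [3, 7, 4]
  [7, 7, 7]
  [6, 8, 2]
λ(A) = 2

Enumerate directed cycles and compute their means (weight / length). Sample:
  cycle 0 → 0: weight = 3, length = 1, mean = 3/1 ≈ 3.000
  cycle 1 → 1: weight = 7, length = 1, mean = 7/1 ≈ 7.000
  cycle 2 → 2: weight = 2, length = 1, mean = 2/1 ≈ 2.000
  cycle 0 → 1 → 0: weight = 14, length = 2, mean = 14/2 ≈ 7.000
  cycle 0 → 2 → 0: weight = 10, length = 2, mean = 10/2 ≈ 5.000
  cycle 1 → 0 → 1: weight = 14, length = 2, mean = 14/2 ≈ 7.000
Minimum mean = 2.000, attained e.g. along the cycle 2 → 2 with weight 2 and length 1. So λ(A) = 2/1 = 2.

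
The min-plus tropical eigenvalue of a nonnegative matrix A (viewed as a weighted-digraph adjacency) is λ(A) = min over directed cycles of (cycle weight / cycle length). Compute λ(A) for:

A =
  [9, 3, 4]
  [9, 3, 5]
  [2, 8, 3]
λ(A) = 3

Enumerate directed cycles and compute their means (weight / length). Sample:
  cycle 0 → 0: weight = 9, length = 1, mean = 9/1 ≈ 9.000
  cycle 1 → 1: weight = 3, length = 1, mean = 3/1 ≈ 3.000
  cycle 2 → 2: weight = 3, length = 1, mean = 3/1 ≈ 3.000
  cycle 0 → 1 → 0: weight = 12, length = 2, mean = 12/2 ≈ 6.000
  cycle 0 → 2 → 0: weight = 6, length = 2, mean = 6/2 ≈ 3.000
  cycle 1 → 0 → 1: weight = 12, length = 2, mean = 12/2 ≈ 6.000
Minimum mean = 3.000, attained e.g. along the cycle 1 → 1 with weight 3 and length 1. So λ(A) = 3/1 = 3.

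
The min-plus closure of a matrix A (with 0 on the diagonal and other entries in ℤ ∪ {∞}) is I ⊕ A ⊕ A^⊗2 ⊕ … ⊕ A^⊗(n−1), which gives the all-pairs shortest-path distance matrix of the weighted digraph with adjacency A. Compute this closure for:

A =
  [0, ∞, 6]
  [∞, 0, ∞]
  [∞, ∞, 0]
Closure =
  [0, ∞, 6]
  [∞, 0, ∞]
  [∞, ∞, 0]

This is the Floyd-Warshall all-pairs shortest-path computation. For each intermediate vertex k = 0, 1, …, 2, update dist[i][j] ← min(dist[i][j], dist[i][k] + dist[k][j]). The final matrix gives, for each (i, j), the minimum total weight of any directed path from i to j (possibly empty when i = j).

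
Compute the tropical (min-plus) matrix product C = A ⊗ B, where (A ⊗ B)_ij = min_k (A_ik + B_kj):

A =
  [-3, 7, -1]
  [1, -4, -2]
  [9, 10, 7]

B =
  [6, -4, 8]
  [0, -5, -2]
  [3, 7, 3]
A ⊗ B =
  [2, -7, 2]
  [-4, -9, -6]
  [10, 5, 8]

Apply the min-plus product entry-by-entry:
  C[0][0] = min over k of (A[0][0] + B[0][0] = -3 + 6 = 3, A[0][1] + B[1][0] = 7 + 0 = 7, A[0][2] + B[2][0] = -1 + 3 = 2) = 2 (attained at k = 2)
  C[0][1] = min over k of (A[0][0] + B[0][1] = -3 + -4 = -7, A[0][1] + B[1][1] = 7 + -5 = 2, A[0][2] + B[2][1] = -1 + 7 = 6) = -7 (attained at k = 0)
  C[0][2] = min over k of (A[0][0] + B[0][2] = -3 + 8 = 5, A[0][1] + B[1][2] = 7 + -2 = 5, A[0][2] + B[2][2] = -1 + 3 = 2) = 2 (attained at k = 2)
  C[1][0] = min over k of (A[1][0] + B[0][0] = 1 + 6 = 7, A[1][1] + B[1][0] = -4 + 0 = -4, A[1][2] + B[2][0] = -2 + 3 = 1) = -4 (attained at k = 1)
  C[1][1] = min over k of (A[1][0] + B[0][1] = 1 + -4 = -3, A[1][1] + B[1][1] = -4 + -5 = -9, A[1][2] + B[2][1] = -2 + 7 = 5) = -9 (attained at k = 1)
  C[1][2] = min over k of (A[1][0] + B[0][2] = 1 + 8 = 9, A[1][1] + B[1][2] = -4 + -2 = -6, A[1][2] + B[2][2] = -2 + 3 = 1) = -6 (attained at k = 1)
  C[2][0] = min over k of (A[2][0] + B[0][0] = 9 + 6 = 15, A[2][1] + B[1][0] = 10 + 0 = 10, A[2][2] + B[2][0] = 7 + 3 = 10) = 10 (attained at k = 1)
  C[2][1] = min over k of (A[2][0] + B[0][1] = 9 + -4 = 5, A[2][1] + B[1][1] = 10 + -5 = 5, A[2][2] + B[2][1] = 7 + 7 = 14) = 5 (attained at k = 0)
  C[2][2] = min over k of (A[2][0] + B[0][2] = 9 + 8 = 17, A[2][1] + B[1][2] = 10 + -2 = 8, A[2][2] + B[2][2] = 7 + 3 = 10) = 8 (attained at k = 1)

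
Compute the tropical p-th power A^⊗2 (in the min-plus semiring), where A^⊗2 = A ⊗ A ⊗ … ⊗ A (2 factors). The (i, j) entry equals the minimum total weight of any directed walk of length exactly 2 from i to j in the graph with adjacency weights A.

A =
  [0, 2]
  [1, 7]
A^⊗2 =
  [0, 2]
  [1, 3]

Each entry (A^⊗2)_ij equals the minimum over all length-2 walks i = v_0 → v_1 → … → v_2 = j of Σ_t A[v_t][v_{t+1}]. For example, for (i, j) = (0, 1) we minimise over 2 possible intermediate vertex sequences; the minimum is 2, attained along the walk 0 → 0 → 1.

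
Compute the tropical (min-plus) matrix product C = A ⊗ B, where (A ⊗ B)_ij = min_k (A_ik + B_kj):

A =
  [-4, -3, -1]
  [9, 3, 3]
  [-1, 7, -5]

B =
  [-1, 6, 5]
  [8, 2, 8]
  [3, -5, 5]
A ⊗ B =
  [-5, -6, 1]
  [6, -2, 8]
  [-2, -10, 0]

Apply the min-plus product entry-by-entry:
  C[0][0] = min over k of (A[0][0] + B[0][0] = -4 + -1 = -5, A[0][1] + B[1][0] = -3 + 8 = 5, A[0][2] + B[2][0] = -1 + 3 = 2) = -5 (attained at k = 0)
  C[0][1] = min over k of (A[0][0] + B[0][1] = -4 + 6 = 2, A[0][1] + B[1][1] = -3 + 2 = -1, A[0][2] + B[2][1] = -1 + -5 = -6) = -6 (attained at k = 2)
  C[0][2] = min over k of (A[0][0] + B[0][2] = -4 + 5 = 1, A[0][1] + B[1][2] = -3 + 8 = 5, A[0][2] + B[2][2] = -1 + 5 = 4) = 1 (attained at k = 0)
  C[1][0] = min over k of (A[1][0] + B[0][0] = 9 + -1 = 8, A[1][1] + B[1][0] = 3 + 8 = 11, A[1][2] + B[2][0] = 3 + 3 = 6) = 6 (attained at k = 2)
  C[1][1] = min over k of (A[1][0] + B[0][1] = 9 + 6 = 15, A[1][1] + B[1][1] = 3 + 2 = 5, A[1][2] + B[2][1] = 3 + -5 = -2) = -2 (attained at k = 2)
  C[1][2] = min over k of (A[1][0] + B[0][2] = 9 + 5 = 14, A[1][1] + B[1][2] = 3 + 8 = 11, A[1][2] + B[2][2] = 3 + 5 = 8) = 8 (attained at k = 2)
  C[2][0] = min over k of (A[2][0] + B[0][0] = -1 + -1 = -2, A[2][1] + B[1][0] = 7 + 8 = 15, A[2][2] + B[2][0] = -5 + 3 = -2) = -2 (attained at k = 0)
  C[2][1] = min over k of (A[2][0] + B[0][1] = -1 + 6 = 5, A[2][1] + B[1][1] = 7 + 2 = 9, A[2][2] + B[2][1] = -5 + -5 = -10) = -10 (attained at k = 2)
  C[2][2] = min over k of (A[2][0] + B[0][2] = -1 + 5 = 4, A[2][1] + B[1][2] = 7 + 8 = 15, A[2][2] + B[2][2] = -5 + 5 = 0) = 0 (attained at k = 2)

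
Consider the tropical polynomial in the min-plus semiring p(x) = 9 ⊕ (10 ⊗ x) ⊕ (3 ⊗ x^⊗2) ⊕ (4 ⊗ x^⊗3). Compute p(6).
p(6) = 9

A tropical monomial a ⊗ x^⊗i evaluates to a + i · x. Evaluating each term at x = 6:
  Term 0 contributes 9 + 0 · 6 = 9
  Term 1 contributes 10 + 1 · 6 = 16
  Term 2 contributes 3 + 2 · 6 = 15
  Term 3 contributes 4 + 3 · 6 = 22
p(6) = ⊕ of these = min[9, 16, 15, 22] = 9.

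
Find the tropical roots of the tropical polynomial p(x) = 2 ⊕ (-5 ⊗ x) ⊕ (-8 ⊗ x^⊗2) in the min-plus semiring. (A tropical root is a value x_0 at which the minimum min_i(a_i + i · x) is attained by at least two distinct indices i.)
Roots: {3, 7}

Each tropical root is a break point of the lower envelope of the lines y = a_i + i · x (there are 3 lines, with slopes 0, 1, ..., 2). Only the lines that attain the minimum somewhere contribute to roots; other lines are dominated. Here the surviving (envelope) indices are i = 2, i = 1, i = 0.
Intersections between consecutive envelope lines give the roots: for adjacent envelope indices i < j the intersection is x = (a_i − a_j) / (j − i). Reading off the sorted break points: {3, 7}.
Verification: at each break x_0, at least two indices attain the minimum of min_i(a_i + i · x_0).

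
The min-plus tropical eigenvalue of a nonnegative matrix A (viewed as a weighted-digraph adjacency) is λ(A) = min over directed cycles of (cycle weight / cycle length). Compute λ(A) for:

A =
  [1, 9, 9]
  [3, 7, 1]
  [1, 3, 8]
λ(A) = 1

Enumerate directed cycles and compute their means (weight / length). Sample:
  cycle 0 → 0: weight = 1, length = 1, mean = 1/1 ≈ 1.000
  cycle 1 → 1: weight = 7, length = 1, mean = 7/1 ≈ 7.000
  cycle 2 → 2: weight = 8, length = 1, mean = 8/1 ≈ 8.000
  cycle 0 → 1 → 0: weight = 12, length = 2, mean = 12/2 ≈ 6.000
  cycle 0 → 2 → 0: weight = 10, length = 2, mean = 10/2 ≈ 5.000
  cycle 1 → 0 → 1: weight = 12, length = 2, mean = 12/2 ≈ 6.000
Minimum mean = 1.000, attained e.g. along the cycle 0 → 0 with weight 1 and length 1. So λ(A) = 1/1 = 1.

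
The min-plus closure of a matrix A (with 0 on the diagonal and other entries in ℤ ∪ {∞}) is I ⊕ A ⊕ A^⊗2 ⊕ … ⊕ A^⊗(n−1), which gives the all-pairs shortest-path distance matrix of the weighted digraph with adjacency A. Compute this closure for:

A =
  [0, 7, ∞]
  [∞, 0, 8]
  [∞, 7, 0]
Closure =
  [0, 7, 15]
  [∞, 0, 8]
  [∞, 7, 0]

This is the Floyd-Warshall all-pairs shortest-path computation. For each intermediate vertex k = 0, 1, …, 2, update dist[i][j] ← min(dist[i][j], dist[i][k] + dist[k][j]). The final matrix gives, for each (i, j), the minimum total weight of any directed path from i to j (possibly empty when i = j).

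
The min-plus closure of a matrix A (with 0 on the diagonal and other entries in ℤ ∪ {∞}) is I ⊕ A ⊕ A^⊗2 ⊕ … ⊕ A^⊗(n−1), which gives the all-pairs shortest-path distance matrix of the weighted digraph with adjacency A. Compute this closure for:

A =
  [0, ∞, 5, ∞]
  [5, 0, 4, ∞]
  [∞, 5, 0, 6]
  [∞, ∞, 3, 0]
Closure =
  [0, 10, 5, 11]
  [5, 0, 4, 10]
  [10, 5, 0, 6]
  [13, 8, 3, 0]

This is the Floyd-Warshall all-pairs shortest-path computation. For each intermediate vertex k = 0, 1, …, 3, update dist[i][j] ← min(dist[i][j], dist[i][k] + dist[k][j]). The final matrix gives, for each (i, j), the minimum total weight of any directed path from i to j (possibly empty when i = j).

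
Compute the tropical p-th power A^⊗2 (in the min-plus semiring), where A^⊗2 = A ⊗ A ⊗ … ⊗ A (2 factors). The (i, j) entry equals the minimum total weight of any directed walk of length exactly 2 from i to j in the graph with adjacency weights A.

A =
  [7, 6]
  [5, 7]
A^⊗2 =
  [11, 13]
  [12, 11]

Each entry (A^⊗2)_ij equals the minimum over all length-2 walks i = v_0 → v_1 → … → v_2 = j of Σ_t A[v_t][v_{t+1}]. For example, for (i, j) = (0, 1) we minimise over 2 possible intermediate vertex sequences; the minimum is 13, attained along the walk 0 → 0 → 1.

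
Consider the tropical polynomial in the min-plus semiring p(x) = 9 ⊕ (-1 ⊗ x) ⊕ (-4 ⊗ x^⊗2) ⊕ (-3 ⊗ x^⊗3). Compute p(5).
p(5) = 4

A tropical monomial a ⊗ x^⊗i evaluates to a + i · x. Evaluating each term at x = 5:
  Term 0 contributes 9 + 0 · 5 = 9
  Term 1 contributes -1 + 1 · 5 = 4
  Term 2 contributes -4 + 2 · 5 = 6
  Term 3 contributes -3 + 3 · 5 = 12
p(5) = ⊕ of these = min[9, 4, 6, 12] = 4.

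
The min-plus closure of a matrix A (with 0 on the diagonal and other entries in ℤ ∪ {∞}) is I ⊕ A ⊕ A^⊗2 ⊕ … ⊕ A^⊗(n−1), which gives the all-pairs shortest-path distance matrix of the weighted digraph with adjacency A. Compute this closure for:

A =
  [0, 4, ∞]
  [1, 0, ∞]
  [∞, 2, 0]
Closure =
  [0, 4, ∞]
  [1, 0, ∞]
  [3, 2, 0]

This is the Floyd-Warshall all-pairs shortest-path computation. For each intermediate vertex k = 0, 1, …, 2, update dist[i][j] ← min(dist[i][j], dist[i][k] + dist[k][j]). The final matrix gives, for each (i, j), the minimum total weight of any directed path from i to j (possibly empty when i = j).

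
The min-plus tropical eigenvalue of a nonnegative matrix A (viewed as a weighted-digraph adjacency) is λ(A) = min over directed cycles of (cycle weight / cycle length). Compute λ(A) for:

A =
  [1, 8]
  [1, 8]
λ(A) = 1

Enumerate directed cycles and compute their means (weight / length). Sample:
  cycle 0 → 0: weight = 1, length = 1, mean = 1/1 ≈ 1.000
  cycle 1 → 1: weight = 8, length = 1, mean = 8/1 ≈ 8.000
  cycle 0 → 1 → 0: weight = 9, length = 2, mean = 9/2 ≈ 4.500
  cycle 1 → 0 → 1: weight = 9, length = 2, mean = 9/2 ≈ 4.500
Minimum mean = 1.000, attained e.g. along the cycle 0 → 0 with weight 1 and length 1. So λ(A) = 1/1 = 1.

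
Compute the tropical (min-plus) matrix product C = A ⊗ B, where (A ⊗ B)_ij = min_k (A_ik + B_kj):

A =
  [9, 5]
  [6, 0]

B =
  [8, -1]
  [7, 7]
A ⊗ B =
  [12, 8]
  [7, 5]

Apply the min-plus product entry-by-entry:
  C[0][0] = min over k of (A[0][0] + B[0][0] = 9 + 8 = 17, A[0][1] + B[1][0] = 5 + 7 = 12) = 12 (attained at k = 1)
  C[0][1] = min over k of (A[0][0] + B[0][1] = 9 + -1 = 8, A[0][1] + B[1][1] = 5 + 7 = 12) = 8 (attained at k = 0)
  C[1][0] = min over k of (A[1][0] + B[0][0] = 6 + 8 = 14, A[1][1] + B[1][0] = 0 + 7 = 7) = 7 (attained at k = 1)
  C[1][1] = min over k of (A[1][0] + B[0][1] = 6 + -1 = 5, A[1][1] + B[1][1] = 0 + 7 = 7) = 5 (attained at k = 0)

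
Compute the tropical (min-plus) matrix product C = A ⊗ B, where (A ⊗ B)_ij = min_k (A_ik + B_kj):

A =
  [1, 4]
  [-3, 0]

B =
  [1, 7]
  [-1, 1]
A ⊗ B =
  [2, 5]
  [-2, 1]

Apply the min-plus product entry-by-entry:
  C[0][0] = min over k of (A[0][0] + B[0][0] = 1 + 1 = 2, A[0][1] + B[1][0] = 4 + -1 = 3) = 2 (attained at k = 0)
  C[0][1] = min over k of (A[0][0] + B[0][1] = 1 + 7 = 8, A[0][1] + B[1][1] = 4 + 1 = 5) = 5 (attained at k = 1)
  C[1][0] = min over k of (A[1][0] + B[0][0] = -3 + 1 = -2, A[1][1] + B[1][0] = 0 + -1 = -1) = -2 (attained at k = 0)
  C[1][1] = min over k of (A[1][0] + B[0][1] = -3 + 7 = 4, A[1][1] + B[1][1] = 0 + 1 = 1) = 1 (attained at k = 1)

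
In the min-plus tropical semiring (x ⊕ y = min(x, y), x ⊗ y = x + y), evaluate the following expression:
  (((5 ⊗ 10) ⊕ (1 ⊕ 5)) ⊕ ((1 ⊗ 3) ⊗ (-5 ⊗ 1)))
(((5 ⊗ 10) ⊕ (1 ⊕ 5)) ⊕ ((1 ⊗ 3) ⊗ (-5 ⊗ 1))) = 0

Expand innermost to outermost. Recall ⊕ takes the minimum of its arguments and ⊗ takes their sum. Working out the expression (((5 ⊗ 10) ⊕ (1 ⊕ 5)) ⊕ ((1 ⊗ 3) ⊗ (-5 ⊗ 1))) gives 0.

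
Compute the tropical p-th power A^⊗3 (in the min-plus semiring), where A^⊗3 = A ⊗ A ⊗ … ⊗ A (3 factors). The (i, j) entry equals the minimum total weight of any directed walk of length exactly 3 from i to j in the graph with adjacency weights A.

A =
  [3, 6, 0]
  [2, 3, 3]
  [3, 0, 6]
A^⊗3 =
  [2, 3, 3]
  [5, 2, 5]
  [5, 3, 2]

Each entry (A^⊗3)_ij equals the minimum over all length-3 walks i = v_0 → v_1 → … → v_3 = j of Σ_t A[v_t][v_{t+1}]. For example, for (i, j) = (0, 2) we minimise over 9 possible intermediate vertex sequences; the minimum is 3, attained along the walk 0 → 2 → 0 → 2.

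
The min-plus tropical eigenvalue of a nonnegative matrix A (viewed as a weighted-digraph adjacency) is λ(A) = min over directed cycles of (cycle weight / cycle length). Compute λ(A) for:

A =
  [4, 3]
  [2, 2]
λ(A) = 2

Enumerate directed cycles and compute their means (weight / length). Sample:
  cycle 0 → 0: weight = 4, length = 1, mean = 4/1 ≈ 4.000
  cycle 1 → 1: weight = 2, length = 1, mean = 2/1 ≈ 2.000
  cycle 0 → 1 → 0: weight = 5, length = 2, mean = 5/2 ≈ 2.500
  cycle 1 → 0 → 1: weight = 5, length = 2, mean = 5/2 ≈ 2.500
Minimum mean = 2.000, attained e.g. along the cycle 1 → 1 with weight 2 and length 1. So λ(A) = 2/1 = 2.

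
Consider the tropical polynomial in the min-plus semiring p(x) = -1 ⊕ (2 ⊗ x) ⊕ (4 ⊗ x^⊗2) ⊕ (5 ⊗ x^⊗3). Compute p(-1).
p(-1) = -1

A tropical monomial a ⊗ x^⊗i evaluates to a + i · x. Evaluating each term at x = -1:
  Term 0 contributes -1 + 0 · -1 = -1
  Term 1 contributes 2 + 1 · -1 = 1
  Term 2 contributes 4 + 2 · -1 = 2
  Term 3 contributes 5 + 3 · -1 = 2
p(-1) = ⊕ of these = min[-1, 1, 2, 2] = -1.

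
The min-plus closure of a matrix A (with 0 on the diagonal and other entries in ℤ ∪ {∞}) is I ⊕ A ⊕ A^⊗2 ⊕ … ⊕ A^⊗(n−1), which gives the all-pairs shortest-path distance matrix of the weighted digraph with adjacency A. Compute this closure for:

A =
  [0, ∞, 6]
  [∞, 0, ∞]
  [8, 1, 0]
Closure =
  [0, 7, 6]
  [∞, 0, ∞]
  [8, 1, 0]

This is the Floyd-Warshall all-pairs shortest-path computation. For each intermediate vertex k = 0, 1, …, 2, update dist[i][j] ← min(dist[i][j], dist[i][k] + dist[k][j]). The final matrix gives, for each (i, j), the minimum total weight of any directed path from i to j (possibly empty when i = j).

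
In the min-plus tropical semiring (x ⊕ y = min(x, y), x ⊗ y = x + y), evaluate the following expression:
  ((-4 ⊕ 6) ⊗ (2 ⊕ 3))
((-4 ⊕ 6) ⊗ (2 ⊕ 3)) = -2

Expand innermost to outermost. Recall ⊕ takes the minimum of its arguments and ⊗ takes their sum. Working out the expression ((-4 ⊕ 6) ⊗ (2 ⊕ 3)) gives -2.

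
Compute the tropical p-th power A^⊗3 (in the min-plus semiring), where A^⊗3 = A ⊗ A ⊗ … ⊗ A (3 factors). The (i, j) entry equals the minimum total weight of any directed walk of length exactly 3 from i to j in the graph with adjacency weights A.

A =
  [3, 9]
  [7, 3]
A^⊗3 =
  [9, 15]
  [13, 9]

Each entry (A^⊗3)_ij equals the minimum over all length-3 walks i = v_0 → v_1 → … → v_3 = j of Σ_t A[v_t][v_{t+1}]. For example, for (i, j) = (0, 1) we minimise over 4 possible intermediate vertex sequences; the minimum is 15, attained along the walk 0 → 0 → 0 → 1.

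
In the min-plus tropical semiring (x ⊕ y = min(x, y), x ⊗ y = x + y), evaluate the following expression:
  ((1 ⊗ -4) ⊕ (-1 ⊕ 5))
((1 ⊗ -4) ⊕ (-1 ⊕ 5)) = -3

Expand innermost to outermost. Recall ⊕ takes the minimum of its arguments and ⊗ takes their sum. Working out the expression ((1 ⊗ -4) ⊕ (-1 ⊕ 5)) gives -3.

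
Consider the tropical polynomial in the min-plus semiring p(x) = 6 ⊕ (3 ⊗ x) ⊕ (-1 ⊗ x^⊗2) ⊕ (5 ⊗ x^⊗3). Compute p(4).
p(4) = 6

A tropical monomial a ⊗ x^⊗i evaluates to a + i · x. Evaluating each term at x = 4:
  Term 0 contributes 6 + 0 · 4 = 6
  Term 1 contributes 3 + 1 · 4 = 7
  Term 2 contributes -1 + 2 · 4 = 7
  Term 3 contributes 5 + 3 · 4 = 17
p(4) = ⊕ of these = min[6, 7, 7, 17] = 6.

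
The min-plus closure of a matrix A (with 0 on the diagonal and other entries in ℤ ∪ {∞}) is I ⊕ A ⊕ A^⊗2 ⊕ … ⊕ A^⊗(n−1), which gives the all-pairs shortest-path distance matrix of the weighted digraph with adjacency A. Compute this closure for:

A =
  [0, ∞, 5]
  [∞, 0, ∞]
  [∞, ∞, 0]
Closure =
  [0, ∞, 5]
  [∞, 0, ∞]
  [∞, ∞, 0]

This is the Floyd-Warshall all-pairs shortest-path computation. For each intermediate vertex k = 0, 1, …, 2, update dist[i][j] ← min(dist[i][j], dist[i][k] + dist[k][j]). The final matrix gives, for each (i, j), the minimum total weight of any directed path from i to j (possibly empty when i = j).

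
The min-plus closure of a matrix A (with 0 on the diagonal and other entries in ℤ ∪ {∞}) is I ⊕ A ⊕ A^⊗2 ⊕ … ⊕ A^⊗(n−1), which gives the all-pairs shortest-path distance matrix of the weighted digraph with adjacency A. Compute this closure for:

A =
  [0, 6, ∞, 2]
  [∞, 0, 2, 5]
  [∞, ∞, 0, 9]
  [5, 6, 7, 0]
Closure =
  [0, 6, 8, 2]
  [10, 0, 2, 5]
  [14, 15, 0, 9]
  [5, 6, 7, 0]

This is the Floyd-Warshall all-pairs shortest-path computation. For each intermediate vertex k = 0, 1, …, 3, update dist[i][j] ← min(dist[i][j], dist[i][k] + dist[k][j]). The final matrix gives, for each (i, j), the minimum total weight of any directed path from i to j (possibly empty when i = j).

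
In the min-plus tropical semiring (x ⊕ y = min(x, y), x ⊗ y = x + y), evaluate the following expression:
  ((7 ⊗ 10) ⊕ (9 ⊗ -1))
((7 ⊗ 10) ⊕ (9 ⊗ -1)) = 8

Expand innermost to outermost. Recall ⊕ takes the minimum of its arguments and ⊗ takes their sum. Working out the expression ((7 ⊗ 10) ⊕ (9 ⊗ -1)) gives 8.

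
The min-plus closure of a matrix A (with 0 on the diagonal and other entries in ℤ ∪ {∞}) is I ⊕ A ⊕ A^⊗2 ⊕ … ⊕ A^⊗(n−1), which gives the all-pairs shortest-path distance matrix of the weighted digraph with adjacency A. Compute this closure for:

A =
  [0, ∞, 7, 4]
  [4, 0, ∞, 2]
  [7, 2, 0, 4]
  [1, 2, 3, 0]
Closure =
  [0, 6, 7, 4]
  [3, 0, 5, 2]
  [5, 2, 0, 4]
  [1, 2, 3, 0]

This is the Floyd-Warshall all-pairs shortest-path computation. For each intermediate vertex k = 0, 1, …, 3, update dist[i][j] ← min(dist[i][j], dist[i][k] + dist[k][j]). The final matrix gives, for each (i, j), the minimum total weight of any directed path from i to j (possibly empty when i = j).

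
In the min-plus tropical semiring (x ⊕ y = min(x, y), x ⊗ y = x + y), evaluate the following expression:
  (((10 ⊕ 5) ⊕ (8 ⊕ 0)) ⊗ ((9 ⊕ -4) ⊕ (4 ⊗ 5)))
(((10 ⊕ 5) ⊕ (8 ⊕ 0)) ⊗ ((9 ⊕ -4) ⊕ (4 ⊗ 5))) = -4

Expand innermost to outermost. Recall ⊕ takes the minimum of its arguments and ⊗ takes their sum. Working out the expression (((10 ⊕ 5) ⊕ (8 ⊕ 0)) ⊗ ((9 ⊕ -4) ⊕ (4 ⊗ 5))) gives -4.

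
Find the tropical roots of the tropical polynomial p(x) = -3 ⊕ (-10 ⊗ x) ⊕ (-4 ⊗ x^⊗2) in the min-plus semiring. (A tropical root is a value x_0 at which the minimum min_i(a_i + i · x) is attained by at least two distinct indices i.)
Roots: {-6, 7}

Each tropical root is a break point of the lower envelope of the lines y = a_i + i · x (there are 3 lines, with slopes 0, 1, ..., 2). Only the lines that attain the minimum somewhere contribute to roots; other lines are dominated. Here the surviving (envelope) indices are i = 2, i = 1, i = 0.
Intersections between consecutive envelope lines give the roots: for adjacent envelope indices i < j the intersection is x = (a_i − a_j) / (j − i). Reading off the sorted break points: {-6, 7}.
Verification: at each break x_0, at least two indices attain the minimum of min_i(a_i + i · x_0).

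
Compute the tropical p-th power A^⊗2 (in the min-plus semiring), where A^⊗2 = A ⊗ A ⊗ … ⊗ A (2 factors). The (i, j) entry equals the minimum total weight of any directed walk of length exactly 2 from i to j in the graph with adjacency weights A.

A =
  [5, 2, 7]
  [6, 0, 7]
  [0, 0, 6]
A^⊗2 =
  [7, 2, 9]
  [6, 0, 7]
  [5, 0, 7]

Each entry (A^⊗2)_ij equals the minimum over all length-2 walks i = v_0 → v_1 → … → v_2 = j of Σ_t A[v_t][v_{t+1}]. For example, for (i, j) = (0, 2) we minimise over 3 possible intermediate vertex sequences; the minimum is 9, attained along the walk 0 → 1 → 2.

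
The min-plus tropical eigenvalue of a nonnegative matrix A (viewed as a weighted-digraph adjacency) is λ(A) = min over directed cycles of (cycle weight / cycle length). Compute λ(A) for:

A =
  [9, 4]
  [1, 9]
λ(A) = 5/2

Enumerate directed cycles and compute their means (weight / length). Sample:
  cycle 0 → 0: weight = 9, length = 1, mean = 9/1 ≈ 9.000
  cycle 1 → 1: weight = 9, length = 1, mean = 9/1 ≈ 9.000
  cycle 0 → 1 → 0: weight = 5, length = 2, mean = 5/2 ≈ 2.500
  cycle 1 → 0 → 1: weight = 5, length = 2, mean = 5/2 ≈ 2.500
Minimum mean = 2.500, attained e.g. along the cycle 0 → 1 → 0 with weight 5 and length 2. So λ(A) = 5/2 = 5/2.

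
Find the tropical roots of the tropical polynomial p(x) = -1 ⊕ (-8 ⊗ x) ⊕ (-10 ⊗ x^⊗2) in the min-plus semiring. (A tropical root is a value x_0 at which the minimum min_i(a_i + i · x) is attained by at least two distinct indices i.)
Roots: {2, 7}

Each tropical root is a break point of the lower envelope of the lines y = a_i + i · x (there are 3 lines, with slopes 0, 1, ..., 2). Only the lines that attain the minimum somewhere contribute to roots; other lines are dominated. Here the surviving (envelope) indices are i = 2, i = 1, i = 0.
Intersections between consecutive envelope lines give the roots: for adjacent envelope indices i < j the intersection is x = (a_i − a_j) / (j − i). Reading off the sorted break points: {2, 7}.
Verification: at each break x_0, at least two indices attain the minimum of min_i(a_i + i · x_0).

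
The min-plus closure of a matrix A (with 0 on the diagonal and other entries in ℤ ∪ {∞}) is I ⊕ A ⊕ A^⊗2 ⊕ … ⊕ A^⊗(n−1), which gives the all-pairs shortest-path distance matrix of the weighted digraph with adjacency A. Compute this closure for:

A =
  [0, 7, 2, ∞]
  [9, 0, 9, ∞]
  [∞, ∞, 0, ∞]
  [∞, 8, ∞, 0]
Closure =
  [0, 7, 2, ∞]
  [9, 0, 9, ∞]
  [∞, ∞, 0, ∞]
  [17, 8, 17, 0]

This is the Floyd-Warshall all-pairs shortest-path computation. For each intermediate vertex k = 0, 1, …, 3, update dist[i][j] ← min(dist[i][j], dist[i][k] + dist[k][j]). The final matrix gives, for each (i, j), the minimum total weight of any directed path from i to j (possibly empty when i = j).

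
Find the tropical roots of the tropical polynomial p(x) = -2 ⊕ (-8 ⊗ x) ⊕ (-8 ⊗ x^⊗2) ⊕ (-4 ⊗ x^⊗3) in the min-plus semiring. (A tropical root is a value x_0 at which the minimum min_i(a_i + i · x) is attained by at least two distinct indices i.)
Roots: {-4, 0, 6}

Each tropical root is a break point of the lower envelope of the lines y = a_i + i · x (there are 4 lines, with slopes 0, 1, ..., 3). Only the lines that attain the minimum somewhere contribute to roots; other lines are dominated. Here the surviving (envelope) indices are i = 3, i = 2, i = 1, i = 0.
Intersections between consecutive envelope lines give the roots: for adjacent envelope indices i < j the intersection is x = (a_i − a_j) / (j − i). Reading off the sorted break points: {-4, 0, 6}.
Verification: at each break x_0, at least two indices attain the minimum of min_i(a_i + i · x_0).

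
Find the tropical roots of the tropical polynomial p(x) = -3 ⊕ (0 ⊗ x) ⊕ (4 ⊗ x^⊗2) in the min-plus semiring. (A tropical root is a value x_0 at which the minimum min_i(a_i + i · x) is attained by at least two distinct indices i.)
Roots: {-4, -3}

Each tropical root is a break point of the lower envelope of the lines y = a_i + i · x (there are 3 lines, with slopes 0, 1, ..., 2). Only the lines that attain the minimum somewhere contribute to roots; other lines are dominated. Here the surviving (envelope) indices are i = 2, i = 1, i = 0.
Intersections between consecutive envelope lines give the roots: for adjacent envelope indices i < j the intersection is x = (a_i − a_j) / (j − i). Reading off the sorted break points: {-4, -3}.
Verification: at each break x_0, at least two indices attain the minimum of min_i(a_i + i · x_0).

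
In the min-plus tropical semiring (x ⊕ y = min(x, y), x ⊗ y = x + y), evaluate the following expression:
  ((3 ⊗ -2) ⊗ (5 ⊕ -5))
((3 ⊗ -2) ⊗ (5 ⊕ -5)) = -4

Expand innermost to outermost. Recall ⊕ takes the minimum of its arguments and ⊗ takes their sum. Working out the expression ((3 ⊗ -2) ⊗ (5 ⊕ -5)) gives -4.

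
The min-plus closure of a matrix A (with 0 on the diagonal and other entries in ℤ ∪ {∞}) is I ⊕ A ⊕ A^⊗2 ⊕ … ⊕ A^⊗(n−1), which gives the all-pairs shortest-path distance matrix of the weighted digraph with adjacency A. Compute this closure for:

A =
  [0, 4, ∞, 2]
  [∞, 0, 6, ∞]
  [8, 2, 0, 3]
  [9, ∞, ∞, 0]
Closure =
  [0, 4, 10, 2]
  [14, 0, 6, 9]
  [8, 2, 0, 3]
  [9, 13, 19, 0]

This is the Floyd-Warshall all-pairs shortest-path computation. For each intermediate vertex k = 0, 1, …, 3, update dist[i][j] ← min(dist[i][j], dist[i][k] + dist[k][j]). The final matrix gives, for each (i, j), the minimum total weight of any directed path from i to j (possibly empty when i = j).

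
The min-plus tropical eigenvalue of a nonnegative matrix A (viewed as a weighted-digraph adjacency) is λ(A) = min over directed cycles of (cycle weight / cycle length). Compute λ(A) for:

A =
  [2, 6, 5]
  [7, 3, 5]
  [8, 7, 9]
λ(A) = 2

Enumerate directed cycles and compute their means (weight / length). Sample:
  cycle 0 → 0: weight = 2, length = 1, mean = 2/1 ≈ 2.000
  cycle 1 → 1: weight = 3, length = 1, mean = 3/1 ≈ 3.000
  cycle 2 → 2: weight = 9, length = 1, mean = 9/1 ≈ 9.000
  cycle 0 → 1 → 0: weight = 13, length = 2, mean = 13/2 ≈ 6.500
  cycle 0 → 2 → 0: weight = 13, length = 2, mean = 13/2 ≈ 6.500
  cycle 1 → 0 → 1: weight = 13, length = 2, mean = 13/2 ≈ 6.500
Minimum mean = 2.000, attained e.g. along the cycle 0 → 0 with weight 2 and length 1. So λ(A) = 2/1 = 2.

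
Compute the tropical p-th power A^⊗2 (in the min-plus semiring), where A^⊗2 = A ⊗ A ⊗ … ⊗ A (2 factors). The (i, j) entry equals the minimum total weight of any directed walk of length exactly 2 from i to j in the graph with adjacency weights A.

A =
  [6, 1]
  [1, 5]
A^⊗2 =
  [2, 6]
  [6, 2]

Each entry (A^⊗2)_ij equals the minimum over all length-2 walks i = v_0 → v_1 → … → v_2 = j of Σ_t A[v_t][v_{t+1}]. For example, for (i, j) = (0, 1) we minimise over 2 possible intermediate vertex sequences; the minimum is 6, attained along the walk 0 → 1 → 1.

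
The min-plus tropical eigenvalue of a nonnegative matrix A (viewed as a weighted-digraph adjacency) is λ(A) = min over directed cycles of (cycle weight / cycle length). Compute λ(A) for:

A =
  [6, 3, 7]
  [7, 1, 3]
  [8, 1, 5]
λ(A) = 1

Enumerate directed cycles and compute their means (weight / length). Sample:
  cycle 0 → 0: weight = 6, length = 1, mean = 6/1 ≈ 6.000
  cycle 1 → 1: weight = 1, length = 1, mean = 1/1 ≈ 1.000
  cycle 2 → 2: weight = 5, length = 1, mean = 5/1 ≈ 5.000
  cycle 0 → 1 → 0: weight = 10, length = 2, mean = 10/2 ≈ 5.000
  cycle 0 → 2 → 0: weight = 15, length = 2, mean = 15/2 ≈ 7.500
  cycle 1 → 0 → 1: weight = 10, length = 2, mean = 10/2 ≈ 5.000
Minimum mean = 1.000, attained e.g. along the cycle 1 → 1 with weight 1 and length 1. So λ(A) = 1/1 = 1.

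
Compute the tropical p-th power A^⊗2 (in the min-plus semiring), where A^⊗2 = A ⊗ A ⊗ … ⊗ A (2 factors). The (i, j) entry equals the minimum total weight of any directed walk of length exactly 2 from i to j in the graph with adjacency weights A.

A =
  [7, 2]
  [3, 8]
A^⊗2 =
  [5, 9]
  [10, 5]

Each entry (A^⊗2)_ij equals the minimum over all length-2 walks i = v_0 → v_1 → … → v_2 = j of Σ_t A[v_t][v_{t+1}]. For example, for (i, j) = (0, 1) we minimise over 2 possible intermediate vertex sequences; the minimum is 9, attained along the walk 0 → 0 → 1.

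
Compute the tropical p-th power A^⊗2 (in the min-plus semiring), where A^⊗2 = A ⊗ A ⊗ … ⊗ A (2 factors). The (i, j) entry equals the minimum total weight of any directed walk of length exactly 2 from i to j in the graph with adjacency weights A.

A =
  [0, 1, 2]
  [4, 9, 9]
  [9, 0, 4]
A^⊗2 =
  [0, 1, 2]
  [4, 5, 6]
  [4, 4, 8]

Each entry (A^⊗2)_ij equals the minimum over all length-2 walks i = v_0 → v_1 → … → v_2 = j of Σ_t A[v_t][v_{t+1}]. For example, for (i, j) = (0, 2) we minimise over 3 possible intermediate vertex sequences; the minimum is 2, attained along the walk 0 → 0 → 2.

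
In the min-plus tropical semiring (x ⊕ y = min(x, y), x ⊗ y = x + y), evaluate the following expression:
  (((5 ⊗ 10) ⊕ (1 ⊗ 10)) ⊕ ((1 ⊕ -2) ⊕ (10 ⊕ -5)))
(((5 ⊗ 10) ⊕ (1 ⊗ 10)) ⊕ ((1 ⊕ -2) ⊕ (10 ⊕ -5))) = -5

Expand innermost to outermost. Recall ⊕ takes the minimum of its arguments and ⊗ takes their sum. Working out the expression (((5 ⊗ 10) ⊕ (1 ⊗ 10)) ⊕ ((1 ⊕ -2) ⊕ (10 ⊕ -5))) gives -5.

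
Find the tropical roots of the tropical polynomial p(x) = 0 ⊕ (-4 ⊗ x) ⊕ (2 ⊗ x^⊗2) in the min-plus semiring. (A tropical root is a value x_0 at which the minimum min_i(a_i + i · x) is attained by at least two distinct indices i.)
Roots: {-6, 4}

Each tropical root is a break point of the lower envelope of the lines y = a_i + i · x (there are 3 lines, with slopes 0, 1, ..., 2). Only the lines that attain the minimum somewhere contribute to roots; other lines are dominated. Here the surviving (envelope) indices are i = 2, i = 1, i = 0.
Intersections between consecutive envelope lines give the roots: for adjacent envelope indices i < j the intersection is x = (a_i − a_j) / (j − i). Reading off the sorted break points: {-6, 4}.
Verification: at each break x_0, at least two indices attain the minimum of min_i(a_i + i · x_0).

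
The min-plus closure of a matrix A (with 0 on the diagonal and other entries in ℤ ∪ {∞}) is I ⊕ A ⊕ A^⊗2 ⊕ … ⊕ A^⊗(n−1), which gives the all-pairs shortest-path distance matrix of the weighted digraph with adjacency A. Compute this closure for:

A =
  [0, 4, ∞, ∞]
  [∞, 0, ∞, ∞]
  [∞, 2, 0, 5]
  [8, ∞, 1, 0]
Closure =
  [0, 4, ∞, ∞]
  [∞, 0, ∞, ∞]
  [13, 2, 0, 5]
  [8, 3, 1, 0]

This is the Floyd-Warshall all-pairs shortest-path computation. For each intermediate vertex k = 0, 1, …, 3, update dist[i][j] ← min(dist[i][j], dist[i][k] + dist[k][j]). The final matrix gives, for each (i, j), the minimum total weight of any directed path from i to j (possibly empty when i = j).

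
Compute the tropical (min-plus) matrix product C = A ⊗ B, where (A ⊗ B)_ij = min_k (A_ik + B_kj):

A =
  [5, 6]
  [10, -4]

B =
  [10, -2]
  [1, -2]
A ⊗ B =
  [7, 3]
  [-3, -6]

Apply the min-plus product entry-by-entry:
  C[0][0] = min over k of (A[0][0] + B[0][0] = 5 + 10 = 15, A[0][1] + B[1][0] = 6 + 1 = 7) = 7 (attained at k = 1)
  C[0][1] = min over k of (A[0][0] + B[0][1] = 5 + -2 = 3, A[0][1] + B[1][1] = 6 + -2 = 4) = 3 (attained at k = 0)
  C[1][0] = min over k of (A[1][0] + B[0][0] = 10 + 10 = 20, A[1][1] + B[1][0] = -4 + 1 = -3) = -3 (attained at k = 1)
  C[1][1] = min over k of (A[1][0] + B[0][1] = 10 + -2 = 8, A[1][1] + B[1][1] = -4 + -2 = -6) = -6 (attained at k = 1)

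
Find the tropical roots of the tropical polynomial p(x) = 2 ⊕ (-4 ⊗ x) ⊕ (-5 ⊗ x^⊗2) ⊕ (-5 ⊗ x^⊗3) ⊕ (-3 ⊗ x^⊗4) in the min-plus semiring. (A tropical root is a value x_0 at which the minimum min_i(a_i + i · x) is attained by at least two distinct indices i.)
Roots: {-2, 0, 1, 6}

Each tropical root is a break point of the lower envelope of the lines y = a_i + i · x (there are 5 lines, with slopes 0, 1, ..., 4). Only the lines that attain the minimum somewhere contribute to roots; other lines are dominated. Here the surviving (envelope) indices are i = 4, i = 3, i = 2, i = 1, i = 0.
Intersections between consecutive envelope lines give the roots: for adjacent envelope indices i < j the intersection is x = (a_i − a_j) / (j − i). Reading off the sorted break points: {-2, 0, 1, 6}.
Verification: at each break x_0, at least two indices attain the minimum of min_i(a_i + i · x_0).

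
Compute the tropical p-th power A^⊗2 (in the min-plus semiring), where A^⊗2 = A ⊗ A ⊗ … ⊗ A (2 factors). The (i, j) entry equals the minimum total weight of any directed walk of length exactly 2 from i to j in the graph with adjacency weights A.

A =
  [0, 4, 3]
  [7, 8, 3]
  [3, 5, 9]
A^⊗2 =
  [0, 4, 3]
  [6, 8, 10]
  [3, 7, 6]

Each entry (A^⊗2)_ij equals the minimum over all length-2 walks i = v_0 → v_1 → … → v_2 = j of Σ_t A[v_t][v_{t+1}]. For example, for (i, j) = (0, 2) we minimise over 3 possible intermediate vertex sequences; the minimum is 3, attained along the walk 0 → 0 → 2.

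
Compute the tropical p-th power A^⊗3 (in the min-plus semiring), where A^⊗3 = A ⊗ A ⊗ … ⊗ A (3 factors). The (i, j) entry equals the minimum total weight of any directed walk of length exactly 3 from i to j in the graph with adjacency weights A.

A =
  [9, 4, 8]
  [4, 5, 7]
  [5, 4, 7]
A^⊗3 =
  [13, 12, 16]
  [12, 13, 15]
  [13, 12, 16]

Each entry (A^⊗3)_ij equals the minimum over all length-3 walks i = v_0 → v_1 → … → v_3 = j of Σ_t A[v_t][v_{t+1}]. For example, for (i, j) = (0, 2) we minimise over 9 possible intermediate vertex sequences; the minimum is 16, attained along the walk 0 → 1 → 0 → 2.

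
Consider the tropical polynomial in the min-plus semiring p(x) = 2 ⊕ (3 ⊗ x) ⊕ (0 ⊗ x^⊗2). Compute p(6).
p(6) = 2

A tropical monomial a ⊗ x^⊗i evaluates to a + i · x. Evaluating each term at x = 6:
  Term 0 contributes 2 + 0 · 6 = 2
  Term 1 contributes 3 + 1 · 6 = 9
  Term 2 contributes 0 + 2 · 6 = 12
p(6) = ⊕ of these = min[2, 9, 12] = 2.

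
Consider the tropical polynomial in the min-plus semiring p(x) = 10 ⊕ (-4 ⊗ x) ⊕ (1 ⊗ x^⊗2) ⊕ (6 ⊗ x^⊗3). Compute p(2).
p(2) = -2

A tropical monomial a ⊗ x^⊗i evaluates to a + i · x. Evaluating each term at x = 2:
  Term 0 contributes 10 + 0 · 2 = 10
  Term 1 contributes -4 + 1 · 2 = -2
  Term 2 contributes 1 + 2 · 2 = 5
  Term 3 contributes 6 + 3 · 2 = 12
p(2) = ⊕ of these = min[10, -2, 5, 12] = -2.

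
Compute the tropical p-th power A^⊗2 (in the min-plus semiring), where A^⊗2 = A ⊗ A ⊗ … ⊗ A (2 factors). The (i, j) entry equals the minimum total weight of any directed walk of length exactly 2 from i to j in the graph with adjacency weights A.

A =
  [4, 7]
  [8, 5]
A^⊗2 =
  [8, 11]
  [12, 10]

Each entry (A^⊗2)_ij equals the minimum over all length-2 walks i = v_0 → v_1 → … → v_2 = j of Σ_t A[v_t][v_{t+1}]. For example, for (i, j) = (0, 1) we minimise over 2 possible intermediate vertex sequences; the minimum is 11, attained along the walk 0 → 0 → 1.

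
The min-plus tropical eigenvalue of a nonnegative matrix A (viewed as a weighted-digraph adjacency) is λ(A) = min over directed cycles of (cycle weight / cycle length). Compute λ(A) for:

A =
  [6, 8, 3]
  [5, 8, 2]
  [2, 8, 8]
λ(A) = 5/2

Enumerate directed cycles and compute their means (weight / length). Sample:
  cycle 0 → 0: weight = 6, length = 1, mean = 6/1 ≈ 6.000
  cycle 1 → 1: weight = 8, length = 1, mean = 8/1 ≈ 8.000
  cycle 2 → 2: weight = 8, length = 1, mean = 8/1 ≈ 8.000
  cycle 0 → 1 → 0: weight = 13, length = 2, mean = 13/2 ≈ 6.500
  cycle 0 → 2 → 0: weight = 5, length = 2, mean = 5/2 ≈ 2.500
  cycle 1 → 0 → 1: weight = 13, length = 2, mean = 13/2 ≈ 6.500
Minimum mean = 2.500, attained e.g. along the cycle 0 → 2 → 0 with weight 5 and length 2. So λ(A) = 5/2 = 5/2.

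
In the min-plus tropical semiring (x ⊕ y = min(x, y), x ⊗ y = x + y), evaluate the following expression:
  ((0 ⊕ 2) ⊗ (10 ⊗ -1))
((0 ⊕ 2) ⊗ (10 ⊗ -1)) = 9

Expand innermost to outermost. Recall ⊕ takes the minimum of its arguments and ⊗ takes their sum. Working out the expression ((0 ⊕ 2) ⊗ (10 ⊗ -1)) gives 9.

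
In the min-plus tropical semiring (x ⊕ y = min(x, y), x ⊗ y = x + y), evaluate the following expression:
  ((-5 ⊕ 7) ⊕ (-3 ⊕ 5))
((-5 ⊕ 7) ⊕ (-3 ⊕ 5)) = -5

Expand innermost to outermost. Recall ⊕ takes the minimum of its arguments and ⊗ takes their sum. Working out the expression ((-5 ⊕ 7) ⊕ (-3 ⊕ 5)) gives -5.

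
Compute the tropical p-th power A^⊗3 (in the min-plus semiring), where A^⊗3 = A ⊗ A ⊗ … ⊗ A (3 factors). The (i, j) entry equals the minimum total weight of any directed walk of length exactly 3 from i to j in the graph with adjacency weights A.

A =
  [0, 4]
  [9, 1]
A^⊗3 =
  [0, 4]
  [9, 3]

Each entry (A^⊗3)_ij equals the minimum over all length-3 walks i = v_0 → v_1 → … → v_3 = j of Σ_t A[v_t][v_{t+1}]. For example, for (i, j) = (0, 1) we minimise over 4 possible intermediate vertex sequences; the minimum is 4, attained along the walk 0 → 0 → 0 → 1.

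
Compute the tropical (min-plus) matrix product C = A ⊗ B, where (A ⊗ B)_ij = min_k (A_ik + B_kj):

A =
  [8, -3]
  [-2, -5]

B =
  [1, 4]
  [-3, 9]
A ⊗ B =
  [-6, 6]
  [-8, 2]

Apply the min-plus product entry-by-entry:
  C[0][0] = min over k of (A[0][0] + B[0][0] = 8 + 1 = 9, A[0][1] + B[1][0] = -3 + -3 = -6) = -6 (attained at k = 1)
  C[0][1] = min over k of (A[0][0] + B[0][1] = 8 + 4 = 12, A[0][1] + B[1][1] = -3 + 9 = 6) = 6 (attained at k = 1)
  C[1][0] = min over k of (A[1][0] + B[0][0] = -2 + 1 = -1, A[1][1] + B[1][0] = -5 + -3 = -8) = -8 (attained at k = 1)
  C[1][1] = min over k of (A[1][0] + B[0][1] = -2 + 4 = 2, A[1][1] + B[1][1] = -5 + 9 = 4) = 2 (attained at k = 0)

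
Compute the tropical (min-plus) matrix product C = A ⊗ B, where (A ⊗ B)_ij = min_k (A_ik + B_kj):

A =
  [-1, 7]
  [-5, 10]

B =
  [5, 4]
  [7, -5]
A ⊗ B =
  [4, 2]
  [0, -1]

Apply the min-plus product entry-by-entry:
  C[0][0] = min over k of (A[0][0] + B[0][0] = -1 + 5 = 4, A[0][1] + B[1][0] = 7 + 7 = 14) = 4 (attained at k = 0)
  C[0][1] = min over k of (A[0][0] + B[0][1] = -1 + 4 = 3, A[0][1] + B[1][1] = 7 + -5 = 2) = 2 (attained at k = 1)
  C[1][0] = min over k of (A[1][0] + B[0][0] = -5 + 5 = 0, A[1][1] + B[1][0] = 10 + 7 = 17) = 0 (attained at k = 0)
  C[1][1] = min over k of (A[1][0] + B[0][1] = -5 + 4 = -1, A[1][1] + B[1][1] = 10 + -5 = 5) = -1 (attained at k = 0)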